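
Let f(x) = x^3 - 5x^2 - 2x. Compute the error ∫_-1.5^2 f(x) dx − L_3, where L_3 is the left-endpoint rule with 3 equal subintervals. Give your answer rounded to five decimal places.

Exact integral: ∫_-1.5^2 f(x) dx ≈ -17.9739583.
L_3 ≈ -18.7962963.
Error ≈ -17.9739583 − (-18.7962963) ≈ 0.82234.

0.82234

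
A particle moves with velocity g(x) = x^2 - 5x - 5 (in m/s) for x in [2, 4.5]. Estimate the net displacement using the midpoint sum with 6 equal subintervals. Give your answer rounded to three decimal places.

Δx = (4.5 − 2)/6 = 5/12.
Midpoints: 53/24, 2.625, 73/24, 83/24, 3.875, 103/24.
g(53/24) = -6431/576, g(2.625) = -11.234375, g(73/24) = -6311/576, g(83/24) = -5951/576, g(3.875) = -9.359375, g(103/24) = -4631/576.
Sum = Δx · [g(53/24) + g(2.625) + g(73/24) + ...].
Sum ≈ -25.453.

-25.453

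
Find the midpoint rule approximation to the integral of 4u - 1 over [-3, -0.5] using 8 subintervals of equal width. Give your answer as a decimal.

Δu = (-0.5 − (-3))/8 = 0.3125.
Midpoints: -2.84375, -2.53125, -2.21875, -1.90625, -1.59375, -1.28125, -0.96875, -0.65625.
f(-2.84375) = -12.375, f(-2.53125) = -11.125, f(-2.21875) = -9.875, f(-1.90625) = -8.625, f(-1.59375) = -7.375, f(-1.28125) = -6.125, f(-0.96875) = -4.875, f(-0.65625) = -3.625.
Sum = Δu · [f(-2.84375) + f(-2.53125) + f(-2.21875) + ...].
Sum = -20.

-20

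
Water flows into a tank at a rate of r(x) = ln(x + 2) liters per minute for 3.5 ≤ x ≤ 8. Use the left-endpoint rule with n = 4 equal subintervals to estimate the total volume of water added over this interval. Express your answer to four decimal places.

8.8048

Δx = (8 − 3.5)/4 = 1.125.
Left endpoints: 3.5, 4.625, 5.75, 6.875.
r(3.5) ≈ 1.7047, r(4.625) ≈ 1.8909, r(5.75) ≈ 2.0477, r(6.875) ≈ 2.1832.
Sum = Δx · [r(3.5) + r(4.625) + r(5.75) + r(6.875)].
Sum ≈ 8.8048.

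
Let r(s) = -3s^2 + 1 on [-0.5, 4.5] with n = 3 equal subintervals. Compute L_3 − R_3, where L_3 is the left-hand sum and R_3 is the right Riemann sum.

100

L_3 ≈ -43.194444.
R_3 ≈ -143.194444.
L_3 − R_3 = 100.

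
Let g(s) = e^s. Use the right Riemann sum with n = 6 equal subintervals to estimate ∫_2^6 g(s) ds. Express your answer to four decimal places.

542.6136

Δs = (6 − 2)/6 = 2/3.
Right endpoints: 8/3, 10/3, 4, 14/3, 16/3, 6.
g(8/3) ≈ 14.3919, g(10/3) ≈ 28.0316, g(4) ≈ 54.5982, g(14/3) ≈ 106.3427, g(16/3) ≈ 207.1272, g(6) ≈ 403.4288.
Sum = Δs · [g(8/3) + g(10/3) + g(4) + ...].
Sum ≈ 542.6136.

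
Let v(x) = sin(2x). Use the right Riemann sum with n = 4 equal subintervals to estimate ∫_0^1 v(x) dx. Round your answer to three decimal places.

0.807

Δx = (1 − 0)/4 = 0.25.
Right endpoints: 0.25, 0.5, 0.75, 1.
v(0.25) ≈ 0.479, v(0.5) ≈ 0.841, v(0.75) ≈ 0.997, v(1) ≈ 0.909.
Sum = Δx · [v(0.25) + v(0.5) + v(0.75) + v(1)].
Sum ≈ 0.807.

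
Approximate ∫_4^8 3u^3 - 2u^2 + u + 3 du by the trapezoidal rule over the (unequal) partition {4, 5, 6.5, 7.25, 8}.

2660.62890625

Subinterval widths: 1, 1.5, 0.75, 0.75.
f(4) = 167, f(5) = 333, f(6.5) = 748.875, f(7.25) = 1048.359375, f(8) = 1419.
On each subinterval the trapezoid contributes (Δu_i/2)·[f(u_{i-1}) + f(u_i)].
Sum = 2660.62890625.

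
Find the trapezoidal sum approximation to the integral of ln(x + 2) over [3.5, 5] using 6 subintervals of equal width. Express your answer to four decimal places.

Δx = (5 − 3.5)/6 = 0.25.
f(3.5) ≈ 1.7047, f(3.75) ≈ 1.7492, f(4) ≈ 1.7918, f(4.25) ≈ 1.8326, f(4.5) ≈ 1.8718, f(4.75) ≈ 1.9095, f(5) ≈ 1.9459.
T_6 = (Δx/2)·[f(x_0) + 2f(x_1) + ... + 2f(x_{5}) + f(x_6)].
Sum ≈ 2.7451.

2.7451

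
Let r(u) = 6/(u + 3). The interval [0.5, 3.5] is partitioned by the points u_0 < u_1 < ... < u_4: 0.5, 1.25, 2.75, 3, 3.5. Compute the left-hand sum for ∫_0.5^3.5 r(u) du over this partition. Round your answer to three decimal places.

4.164

Subinterval widths: 0.75, 1.5, 0.25, 0.5.
Left endpoints: 0.5, 1.25, 2.75, 3.
r(0.5) = 12/7, r(1.25) = 24/17, r(2.75) = 24/23, r(3) = 1.
Sum = Σ Δu_i · r(u_i).
Sum ≈ 4.164.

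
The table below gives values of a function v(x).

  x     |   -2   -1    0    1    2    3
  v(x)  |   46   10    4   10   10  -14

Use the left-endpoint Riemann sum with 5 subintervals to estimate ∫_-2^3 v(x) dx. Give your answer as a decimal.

80

Δx = 1.
Sum = 1·[46 + 10 + 4 + 10 + 10] = 80.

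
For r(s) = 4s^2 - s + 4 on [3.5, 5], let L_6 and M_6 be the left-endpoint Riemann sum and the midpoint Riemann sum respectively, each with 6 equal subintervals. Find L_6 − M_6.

L_6 = 103.
M_6 = 109.09375.
L_6 − M_6 = -6.09375.

-6.09375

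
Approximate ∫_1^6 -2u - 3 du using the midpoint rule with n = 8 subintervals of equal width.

-50

Δu = (6 − 1)/8 = 0.625.
Midpoints: 1.3125, 1.9375, 2.5625, 3.1875, 3.8125, 4.4375, 5.0625, 5.6875.
f(1.3125) = -5.625, f(1.9375) = -6.875, f(2.5625) = -8.125, f(3.1875) = -9.375, f(3.8125) = -10.625, f(4.4375) = -11.875, f(5.0625) = -13.125, f(5.6875) = -14.375.
Sum = Δu · [f(1.3125) + f(1.9375) + f(2.5625) + ...].
Sum = -50.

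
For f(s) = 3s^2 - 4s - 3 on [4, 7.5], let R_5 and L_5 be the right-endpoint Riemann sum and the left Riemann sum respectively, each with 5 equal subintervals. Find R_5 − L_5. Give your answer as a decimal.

74.725

R_5 = 305.095.
L_5 = 230.37.
R_5 − L_5 = 74.725.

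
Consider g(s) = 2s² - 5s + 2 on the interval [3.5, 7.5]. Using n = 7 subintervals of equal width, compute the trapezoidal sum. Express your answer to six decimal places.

151.102041

Δs = (7.5 − 3.5)/7 = 4/7.
g(3.5) = 9, g(57/14) = 725/49, g(65/14) = 1073/49, g(73/14) = 1485/49, g(81/14) = 1961/49, g(89/14) = 2501/49, g(97/14) = 3105/49, g(7.5) = 77.
T_7 = (Δs/2)·[g(s_0) + 2g(s_1) + ... + 2g(s_{6}) + g(s_7)].
Sum ≈ 151.102041.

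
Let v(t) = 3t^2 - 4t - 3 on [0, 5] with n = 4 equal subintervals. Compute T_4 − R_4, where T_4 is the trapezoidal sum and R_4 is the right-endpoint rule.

T_4 = 63.90625.
R_4 = 98.28125.
T_4 − R_4 = -34.375.

-34.375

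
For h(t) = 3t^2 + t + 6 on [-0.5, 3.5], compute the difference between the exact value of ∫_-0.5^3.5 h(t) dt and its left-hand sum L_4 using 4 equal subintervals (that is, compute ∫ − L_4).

Exact integral: ∫_-0.5^3.5 h(t) dt = 73.
L_4 = 55.
Error = 73 − 55 = 18.

18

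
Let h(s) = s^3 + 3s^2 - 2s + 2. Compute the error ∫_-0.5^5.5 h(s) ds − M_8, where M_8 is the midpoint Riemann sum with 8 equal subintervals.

2.953125

Exact integral: ∫_-0.5^5.5 h(s) ds = 377.25.
M_8 = 374.296875.
Error = 377.25 − 374.296875 = 2.953125.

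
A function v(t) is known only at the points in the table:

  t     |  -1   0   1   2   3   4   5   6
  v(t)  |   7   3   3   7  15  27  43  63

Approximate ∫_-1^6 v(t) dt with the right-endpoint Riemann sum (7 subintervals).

Δt = 1.
Sum = 1·[3 + 3 + 7 + 15 + 27 + 43 + 63] = 161.

161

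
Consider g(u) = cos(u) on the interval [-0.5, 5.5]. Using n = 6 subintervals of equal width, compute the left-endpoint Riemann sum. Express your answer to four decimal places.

-0.1225

Δu = (5.5 − (-0.5))/6 = 1.
Left endpoints: -0.5, 0.5, 1.5, 2.5, 3.5, 4.5.
g(-0.5) ≈ 0.8776, g(0.5) ≈ 0.8776, g(1.5) ≈ 0.0707, g(2.5) ≈ -0.8011, g(3.5) ≈ -0.9365, g(4.5) ≈ -0.2108.
Sum = Δu · [g(-0.5) + g(0.5) + g(1.5) + ...].
Sum ≈ -0.1225.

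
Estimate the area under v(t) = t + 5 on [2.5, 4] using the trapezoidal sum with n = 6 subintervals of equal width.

12.375

Δt = (4 − 2.5)/6 = 0.25.
v(2.5) = 7.5, v(2.75) = 7.75, v(3) = 8, v(3.25) = 8.25, v(3.5) = 8.5, v(3.75) = 8.75, v(4) = 9.
T_6 = (Δt/2)·[v(t_0) + 2v(t_1) + ... + 2v(t_{5}) + v(t_6)].
Sum = 12.375.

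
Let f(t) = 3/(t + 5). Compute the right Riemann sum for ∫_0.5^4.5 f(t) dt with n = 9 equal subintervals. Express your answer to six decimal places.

Δt = (4.5 − 0.5)/9 = 4/9.
Right endpoints: 17/18, 25/18, 11/6, 41/18, 49/18, 19/6, 65/18, 73/18, 4.5.
f(17/18) = 54/107, f(25/18) = 54/115, f(11/6) = 18/41, f(41/18) = 54/131, f(49/18) = 54/139, f(19/6) = 18/49, f(65/18) = 54/155, f(73/18) = 54/163, f(4.5) = 6/19.
Sum = Δt · [f(17/18) + f(25/18) + f(11/6) + ...].
Sum ≈ 1.589679.

1.589679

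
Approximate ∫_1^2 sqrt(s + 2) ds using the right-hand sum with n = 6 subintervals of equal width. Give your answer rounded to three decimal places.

Δs = (2 − 1)/6 = 1/6.
Right endpoints: 7/6, 4/3, 1.5, 5/3, 11/6, 2.
f(7/6) ≈ 1.780, f(4/3) ≈ 1.826, f(1.5) ≈ 1.871, f(5/3) ≈ 1.915, f(11/6) ≈ 1.958, f(2) ≈ 2.000.
Sum = Δs · [f(7/6) + f(4/3) + f(1.5) + ...].
Sum ≈ 1.891.

1.891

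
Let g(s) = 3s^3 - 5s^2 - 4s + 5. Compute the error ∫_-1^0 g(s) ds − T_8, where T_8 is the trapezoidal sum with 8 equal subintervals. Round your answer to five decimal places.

0.02474

Exact integral: ∫_-1^0 g(s) ds ≈ 4.5833333.
T_8 = 4.55859375.
Error ≈ 4.5833333 − 4.55859375 ≈ 0.02474.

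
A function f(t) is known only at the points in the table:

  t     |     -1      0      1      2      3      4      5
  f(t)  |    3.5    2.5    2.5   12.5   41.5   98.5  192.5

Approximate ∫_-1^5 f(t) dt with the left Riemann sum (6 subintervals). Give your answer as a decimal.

161

Δt = 1.
Sum = 1·[3.5 + 2.5 + 2.5 + 12.5 + 41.5 + 98.5] = 161.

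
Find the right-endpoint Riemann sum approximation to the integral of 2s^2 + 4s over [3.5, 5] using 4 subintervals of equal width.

Δs = (5 − 3.5)/4 = 0.375.
Right endpoints: 3.875, 4.25, 4.625, 5.
f(3.875) = 45.53125, f(4.25) = 53.125, f(4.625) = 61.28125, f(5) = 70.
Sum = Δs · [f(3.875) + f(4.25) + f(4.625) + f(5)].
Sum = 86.2265625.

86.2265625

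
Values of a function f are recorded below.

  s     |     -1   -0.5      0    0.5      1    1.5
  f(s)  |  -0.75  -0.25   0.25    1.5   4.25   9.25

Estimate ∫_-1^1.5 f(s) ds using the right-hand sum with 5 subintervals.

Δs = 0.5.
Sum = 0.5·[(-0.25) + 0.25 + 1.5 + 4.25 + 9.25] = 7.5.

7.5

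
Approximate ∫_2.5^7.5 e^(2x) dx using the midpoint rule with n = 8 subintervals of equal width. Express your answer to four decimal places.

1532683.2797

Δx = (7.5 − 2.5)/8 = 0.625.
Midpoints: 2.8125, 3.4375, 4.0625, 4.6875, 5.3125, 5.9375, 6.5625, 7.1875.
f(2.8125) ≈ 277.2723, f(3.4375) ≈ 967.7754, f(4.0625) ≈ 3377.8679, f(4.6875) ≈ 11789.9175, f(5.3125) ≈ 41150.8557, f(5.9375) ≈ 143630.5993, f(6.5625) ≈ 501320.0508, f(7.1875) ≈ 1749778.9086.
Sum = Δx · [f(2.8125) + f(3.4375) + f(4.0625) + ...].
Sum ≈ 1532683.2797.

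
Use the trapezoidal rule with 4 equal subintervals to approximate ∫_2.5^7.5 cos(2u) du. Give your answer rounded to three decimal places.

Δu = (7.5 − 2.5)/4 = 1.25.
f(2.5) ≈ 0.284, f(3.75) ≈ 0.347, f(5) ≈ -0.839, f(6.25) ≈ 0.998, f(7.5) ≈ -0.760.
T_4 = (Δu/2)·[f(u_0) + 2f(u_1) + 2f(u_2) + 2f(u_3) + f(u_4)].
Sum ≈ 0.334.

0.334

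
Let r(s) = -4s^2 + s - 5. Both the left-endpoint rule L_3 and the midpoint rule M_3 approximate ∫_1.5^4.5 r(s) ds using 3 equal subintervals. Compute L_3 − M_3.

31.5

L_3 = -90.5.
M_3 = -122.
L_3 − M_3 = 31.5.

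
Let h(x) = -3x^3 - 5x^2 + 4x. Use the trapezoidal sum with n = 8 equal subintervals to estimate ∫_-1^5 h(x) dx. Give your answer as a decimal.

Δx = (5 − (-1))/8 = 0.75.
h(-1) = -6, h(-0.25) = -1.265625, h(0.5) = 0.375, h(1.25) = -8.671875, h(2) = -36, h(2.75) = -89.203125, h(3.5) = -175.875, h(4.25) = -303.609375, h(5) = -480.
T_8 = (Δx/2)·[h(x_0) + 2h(x_1) + ... + 2h(x_{7}) + h(x_8)].
Sum = -642.9375.

-642.9375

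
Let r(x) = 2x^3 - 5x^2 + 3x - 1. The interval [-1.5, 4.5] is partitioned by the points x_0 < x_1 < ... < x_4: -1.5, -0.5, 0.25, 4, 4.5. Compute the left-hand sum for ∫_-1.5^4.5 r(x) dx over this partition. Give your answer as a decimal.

Subinterval widths: 1, 0.75, 3.75, 0.5.
Left endpoints: -1.5, -0.5, 0.25, 4.
r(-1.5) = -23.5, r(-0.5) = -4, r(0.25) = -0.53125, r(4) = 59.
Sum = Σ Δx_i · r(x_i).
Sum = 1.0078125.

1.0078125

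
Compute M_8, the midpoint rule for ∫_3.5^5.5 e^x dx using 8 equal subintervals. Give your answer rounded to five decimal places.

Δx = (5.5 − 3.5)/8 = 0.25.
Midpoints: 3.625, 3.875, 4.125, 4.375, 4.625, 4.875, 5.125, 5.375.
f(3.625) ≈ 37.52472, f(3.875) ≈ 48.18270, f(4.125) ≈ 61.86781, f(4.375) ≈ 79.43984, f(4.625) ≈ 102.00277, f(4.875) ≈ 130.97415, f(5.125) ≈ 168.17414, f(5.375) ≈ 215.93987.
Sum = Δx · [f(3.625) + f(3.875) + f(4.125) + ...].
Sum ≈ 211.02650.

211.02650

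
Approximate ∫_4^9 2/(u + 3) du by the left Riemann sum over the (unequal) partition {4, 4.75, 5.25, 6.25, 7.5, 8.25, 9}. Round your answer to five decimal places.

1.13220

Subinterval widths: 0.75, 0.5, 1, 1.25, 0.75, 0.75.
Left endpoints: 4, 4.75, 5.25, 6.25, 7.5, 8.25.
f(4) = 2/7, f(4.75) = 8/31, f(5.25) = 8/33, f(6.25) = 8/37, f(7.5) = 4/21, f(8.25) = 8/45.
Sum = Σ Δu_i · f(u_i).
Sum ≈ 1.13220.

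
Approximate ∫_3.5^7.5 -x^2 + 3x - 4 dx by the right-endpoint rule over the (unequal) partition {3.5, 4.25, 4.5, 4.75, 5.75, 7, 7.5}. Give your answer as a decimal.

Subinterval widths: 0.75, 0.25, 0.25, 1, 1.25, 0.5.
Right endpoints: 4.25, 4.5, 4.75, 5.75, 7, 7.5.
f(4.25) = -9.3125, f(4.5) = -10.75, f(4.75) = -12.3125, f(5.75) = -19.8125, f(7) = -32, f(7.5) = -37.75.
Sum = Σ Δx_i · f(x_i).
Sum = -91.4375.

-91.4375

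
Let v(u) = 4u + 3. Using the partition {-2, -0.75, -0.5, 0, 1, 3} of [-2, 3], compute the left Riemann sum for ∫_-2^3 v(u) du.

11.25

Subinterval widths: 1.25, 0.25, 0.5, 1, 2.
Left endpoints: -2, -0.75, -0.5, 0, 1.
v(-2) = -5, v(-0.75) = 0, v(-0.5) = 1, v(0) = 3, v(1) = 7.
Sum = Σ Δu_i · v(u_i).
Sum = 11.25.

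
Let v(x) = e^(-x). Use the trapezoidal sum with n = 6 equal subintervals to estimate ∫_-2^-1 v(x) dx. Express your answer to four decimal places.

4.6816

Δx = (-1 − (-2))/6 = 1/6.
v(-2) ≈ 7.3891, v(-11/6) ≈ 6.2547, v(-5/3) ≈ 5.2945, v(-1.5) ≈ 4.4817, v(-4/3) ≈ 3.7937, v(-7/6) ≈ 3.2113, v(-1) ≈ 2.7183.
T_6 = (Δx/2)·[v(x_0) + 2v(x_1) + ... + 2v(x_{5}) + v(x_6)].
Sum ≈ 4.6816.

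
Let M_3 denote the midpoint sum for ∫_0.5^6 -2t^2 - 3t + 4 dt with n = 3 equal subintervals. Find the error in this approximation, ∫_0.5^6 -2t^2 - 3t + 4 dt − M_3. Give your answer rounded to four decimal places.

-3.0810

Exact integral: ∫_0.5^6 f(t) dt ≈ -175.541667.
M_3 ≈ -172.460648.
Error ≈ -175.541667 − (-172.460648) ≈ -3.0810.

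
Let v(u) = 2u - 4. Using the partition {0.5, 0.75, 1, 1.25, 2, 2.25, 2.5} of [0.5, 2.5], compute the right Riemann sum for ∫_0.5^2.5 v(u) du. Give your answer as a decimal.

-1.125

Subinterval widths: 0.25, 0.25, 0.25, 0.75, 0.25, 0.25.
Right endpoints: 0.75, 1, 1.25, 2, 2.25, 2.5.
v(0.75) = -2.5, v(1) = -2, v(1.25) = -1.5, v(2) = 0, v(2.25) = 0.5, v(2.5) = 1.
Sum = Σ Δu_i · v(u_i).
Sum = -1.125.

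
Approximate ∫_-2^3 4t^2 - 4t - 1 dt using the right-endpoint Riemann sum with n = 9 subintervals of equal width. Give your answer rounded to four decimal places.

32.6955

Δt = (3 − (-2))/9 = 5/9.
Right endpoints: -13/9, -8/9, -1/3, 2/9, 7/9, 4/3, 17/9, 22/9, 3.
f(-13/9) = 1063/81, f(-8/9) = 463/81, f(-1/3) = 7/9, f(2/9) = -137/81, f(7/9) = -137/81, f(4/3) = 7/9, f(17/9) = 463/81, f(22/9) = 1063/81, f(3) = 23.
Sum = Δt · [f(-13/9) + f(-8/9) + f(-1/3) + ...].
Sum ≈ 32.6955.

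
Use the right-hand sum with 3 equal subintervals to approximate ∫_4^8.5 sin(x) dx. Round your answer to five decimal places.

1.12490

Δx = (8.5 − 4)/3 = 1.5.
Right endpoints: 5.5, 7, 8.5.
f(5.5) ≈ -0.70554, f(7) ≈ 0.65699, f(8.5) ≈ 0.79849.
Sum = Δx · [f(5.5) + f(7) + f(8.5)].
Sum ≈ 1.12490.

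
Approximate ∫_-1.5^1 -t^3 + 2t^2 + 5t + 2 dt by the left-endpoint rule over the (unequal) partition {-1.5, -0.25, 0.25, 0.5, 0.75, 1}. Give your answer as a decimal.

Subinterval widths: 1.25, 0.5, 0.25, 0.25, 0.25.
Left endpoints: -1.5, -0.25, 0.25, 0.5, 0.75.
f(-1.5) = 2.375, f(-0.25) = 0.890625, f(0.25) = 3.359375, f(0.5) = 4.875, f(0.75) = 6.453125.
Sum = Σ Δt_i · f(t_i).
Sum = 7.0859375.

7.0859375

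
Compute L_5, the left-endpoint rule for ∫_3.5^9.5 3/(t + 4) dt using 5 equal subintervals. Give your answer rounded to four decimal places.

Δt = (9.5 − 3.5)/5 = 1.2.
Left endpoints: 3.5, 4.7, 5.9, 7.1, 8.3.
f(3.5) = 0.4, f(4.7) = 10/29, f(5.9) = 10/33, f(7.1) = 10/37, f(8.3) = 10/41.
Sum = Δt · [f(3.5) + f(4.7) + f(5.9) + f(7.1) + f(8.3)].
Sum ≈ 1.8744.

1.8744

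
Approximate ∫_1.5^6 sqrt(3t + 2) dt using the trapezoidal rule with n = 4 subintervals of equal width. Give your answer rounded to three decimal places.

16.167

Δt = (6 − 1.5)/4 = 1.125.
f(1.5) ≈ 2.550, f(2.625) ≈ 3.142, f(3.75) ≈ 3.640, f(4.875) ≈ 4.077, f(6) ≈ 4.472.
T_4 = (Δt/2)·[f(t_0) + 2f(t_1) + 2f(t_2) + 2f(t_3) + f(t_4)].
Sum ≈ 16.167.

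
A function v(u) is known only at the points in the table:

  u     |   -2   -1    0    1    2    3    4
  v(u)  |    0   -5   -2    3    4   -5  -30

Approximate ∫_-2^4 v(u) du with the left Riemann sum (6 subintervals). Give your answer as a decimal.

Δu = 1.
Sum = 1·[0 + (-5) + (-2) + 3 + 4 + (-5)] = -5.

-5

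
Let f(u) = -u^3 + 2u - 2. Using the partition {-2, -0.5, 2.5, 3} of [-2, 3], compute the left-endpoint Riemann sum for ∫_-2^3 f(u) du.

Subinterval widths: 1.5, 3, 0.5.
Left endpoints: -2, -0.5, 2.5.
f(-2) = 2, f(-0.5) = -2.875, f(2.5) = -12.625.
Sum = Σ Δu_i · f(u_i).
Sum = -11.9375.

-11.9375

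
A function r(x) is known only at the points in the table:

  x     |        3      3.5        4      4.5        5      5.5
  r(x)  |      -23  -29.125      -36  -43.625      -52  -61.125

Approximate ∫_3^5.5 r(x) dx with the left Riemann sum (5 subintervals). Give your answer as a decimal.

-91.875

Δx = 0.5.
Sum = 0.5·[(-23) + (-29.125) + (-36) + (-43.625) + (-52)] = -91.875.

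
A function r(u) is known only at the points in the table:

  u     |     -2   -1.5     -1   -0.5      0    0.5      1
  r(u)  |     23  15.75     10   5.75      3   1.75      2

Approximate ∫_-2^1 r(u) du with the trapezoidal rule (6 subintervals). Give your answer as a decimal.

24.375

Δu = 0.5.
T_6 = (0.5/2)·[23 + 2·15.75 + 2·10 + 2·5.75 + 2·3 + 2·1.75 + 2] = 24.375.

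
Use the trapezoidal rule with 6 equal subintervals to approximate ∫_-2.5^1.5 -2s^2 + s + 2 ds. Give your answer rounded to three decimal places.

-7.259

Δs = (1.5 − (-2.5))/6 = 2/3.
f(-2.5) = -13, f(-11/6) = -59/9, f(-7/6) = -17/9, f(-0.5) = 1, f(1/6) = 19/9, f(5/6) = 13/9, f(1.5) = -1.
T_6 = (Δs/2)·[f(s_0) + 2f(s_1) + ... + 2f(s_{5}) + f(s_6)].
Sum ≈ -7.259.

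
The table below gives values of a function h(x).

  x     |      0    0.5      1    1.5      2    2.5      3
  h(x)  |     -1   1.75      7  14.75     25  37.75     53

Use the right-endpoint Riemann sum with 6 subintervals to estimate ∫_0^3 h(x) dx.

69.625

Δx = 0.5.
Sum = 0.5·[1.75 + 7 + 14.75 + 25 + 37.75 + 53] = 69.625.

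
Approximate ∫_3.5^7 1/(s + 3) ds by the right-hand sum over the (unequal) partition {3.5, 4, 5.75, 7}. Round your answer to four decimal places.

0.3964

Subinterval widths: 0.5, 1.75, 1.25.
Right endpoints: 4, 5.75, 7.
f(4) = 1/7, f(5.75) = 4/35, f(7) = 0.1.
Sum = Σ Δs_i · f(s_i).
Sum ≈ 0.3964.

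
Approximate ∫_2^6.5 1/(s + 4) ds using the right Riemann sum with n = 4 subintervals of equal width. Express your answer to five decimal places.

Δs = (6.5 − 2)/4 = 1.125.
Right endpoints: 3.125, 4.25, 5.375, 6.5.
f(3.125) = 8/57, f(4.25) = 4/33, f(5.375) = 8/75, f(6.5) = 2/21.
Sum = Δs · [f(3.125) + f(4.25) + f(5.375) + f(6.5)].
Sum ≈ 0.52140.

0.52140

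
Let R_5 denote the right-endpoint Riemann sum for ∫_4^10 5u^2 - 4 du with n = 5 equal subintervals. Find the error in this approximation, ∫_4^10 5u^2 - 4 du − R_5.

Exact integral: ∫_4^10 f(u) du = 1536.
R_5 = 1795.2.
Error = 1536 − 1795.2 = -259.2.

-259.2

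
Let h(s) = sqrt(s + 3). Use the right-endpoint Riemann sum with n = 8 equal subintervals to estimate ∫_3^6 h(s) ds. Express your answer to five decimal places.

Δs = (6 − 3)/8 = 0.375.
Right endpoints: 3.375, 3.75, 4.125, 4.5, 4.875, 5.25, 5.625, 6.
h(3.375) ≈ 2.52488, h(3.75) ≈ 2.59808, h(4.125) ≈ 2.66927, h(4.5) ≈ 2.73861, h(4.875) ≈ 2.80624, h(5.25) ≈ 2.87228, h(5.625) ≈ 2.93684, h(6) ≈ 3.00000.
Sum = Δs · [h(3.375) + h(3.75) + h(4.125) + ...].
Sum ≈ 8.30482.

8.30482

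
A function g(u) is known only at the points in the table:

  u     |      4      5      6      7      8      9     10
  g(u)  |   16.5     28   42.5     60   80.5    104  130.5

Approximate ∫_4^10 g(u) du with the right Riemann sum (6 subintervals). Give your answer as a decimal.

Δu = 1.
Sum = 1·[28 + 42.5 + 60 + 80.5 + 104 + 130.5] = 445.5.

445.5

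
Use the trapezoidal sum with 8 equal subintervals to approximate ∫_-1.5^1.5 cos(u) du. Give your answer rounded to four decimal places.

Δu = (1.5 − (-1.5))/8 = 0.375.
f(-1.5) ≈ 0.0707, f(-1.125) ≈ 0.4312, f(-0.75) ≈ 0.7317, f(-0.375) ≈ 0.9305, f(0) ≈ 1.0000, f(0.375) ≈ 0.9305, f(0.75) ≈ 0.7317, f(1.125) ≈ 0.4312, f(1.5) ≈ 0.0707.
T_8 = (Δu/2)·[f(u_0) + 2f(u_1) + ... + 2f(u_{7}) + f(u_8)].
Sum ≈ 1.9716.

1.9716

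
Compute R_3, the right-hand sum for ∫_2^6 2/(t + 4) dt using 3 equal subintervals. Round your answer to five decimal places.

Δt = (6 − 2)/3 = 4/3.
Right endpoints: 10/3, 14/3, 6.
f(10/3) = 3/11, f(14/3) = 3/13, f(6) = 0.2.
Sum = Δt · [f(10/3) + f(14/3) + f(6)].
Sum ≈ 0.93800.

0.93800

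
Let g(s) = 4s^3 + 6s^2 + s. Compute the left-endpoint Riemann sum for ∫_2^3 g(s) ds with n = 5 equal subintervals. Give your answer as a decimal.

95.04

Δs = (3 − 2)/5 = 0.2.
Left endpoints: 2, 2.2, 2.4, 2.6, 2.8.
g(2) = 58, g(2.2) = 73.832, g(2.4) = 92.256, g(2.6) = 113.464, g(2.8) = 137.648.
Sum = Δs · [g(2) + g(2.2) + g(2.4) + g(2.6) + g(2.8)].
Sum = 95.04.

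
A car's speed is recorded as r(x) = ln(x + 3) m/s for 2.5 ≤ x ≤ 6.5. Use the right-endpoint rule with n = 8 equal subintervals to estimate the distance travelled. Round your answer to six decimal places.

8.146199

Δx = (6.5 − 2.5)/8 = 0.5.
Right endpoints: 3, 3.5, 4, 4.5, 5, 5.5, 6, 6.5.
r(3) ≈ 1.791759, r(3.5) ≈ 1.871802, r(4) ≈ 1.945910, r(4.5) ≈ 2.014903, r(5) ≈ 2.079442, r(5.5) ≈ 2.140066, r(6) ≈ 2.197225, r(6.5) ≈ 2.251292.
Sum = Δx · [r(3) + r(3.5) + r(4) + ...].
Sum ≈ 8.146199.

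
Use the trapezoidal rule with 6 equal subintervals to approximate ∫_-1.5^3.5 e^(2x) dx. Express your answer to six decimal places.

Δx = (3.5 − (-1.5))/6 = 5/6.
f(-1.5) ≈ 0.049787, f(-2/3) ≈ 0.263597, f(1/6) ≈ 1.395612, f(1) ≈ 7.389056, f(11/6) ≈ 39.121284, f(8/3) ≈ 207.127249, f(3.5) ≈ 1096.633158.
T_6 = (Δx/2)·[f(x_0) + 2f(x_1) + ... + 2f(x_{5}) + f(x_6)].
Sum ≈ 669.698559.

669.698559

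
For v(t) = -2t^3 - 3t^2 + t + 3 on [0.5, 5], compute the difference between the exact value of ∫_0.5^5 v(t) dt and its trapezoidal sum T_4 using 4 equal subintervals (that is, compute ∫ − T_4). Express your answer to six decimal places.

18.509766

Exact integral: ∫_0.5^5 v(t) dt = -411.46875.
T_4 ≈ -429.97851562.
Error ≈ -411.46875 − (-429.97851562) ≈ 18.509766.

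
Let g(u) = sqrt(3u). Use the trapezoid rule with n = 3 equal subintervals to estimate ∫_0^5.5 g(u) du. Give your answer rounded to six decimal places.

Δu = (5.5 − 0)/3 = 11/6.
g(0) ≈ 0.000000, g(11/6) ≈ 2.345208, g(11/3) ≈ 3.316625, g(5.5) ≈ 4.062019.
T_3 = (Δu/2)·[g(u_0) + 2g(u_1) + 2g(u_2) + g(u_3)].
Sum ≈ 14.103544.

14.103544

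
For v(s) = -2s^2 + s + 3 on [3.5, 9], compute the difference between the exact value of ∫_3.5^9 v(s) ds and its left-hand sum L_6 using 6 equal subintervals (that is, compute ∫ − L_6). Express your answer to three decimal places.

Exact integral: ∫_3.5^9 v(s) ds ≈ -406.54167.
L_6 ≈ -347.58218.
Error ≈ -406.54167 − (-347.58218) ≈ -58.959.

-58.959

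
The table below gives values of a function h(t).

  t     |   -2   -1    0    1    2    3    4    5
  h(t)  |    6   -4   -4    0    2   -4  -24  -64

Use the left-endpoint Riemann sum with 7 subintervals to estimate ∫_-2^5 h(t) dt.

-28

Δt = 1.
Sum = 1·[6 + (-4) + (-4) + 0 + 2 + (-4) + (-24)] = -28.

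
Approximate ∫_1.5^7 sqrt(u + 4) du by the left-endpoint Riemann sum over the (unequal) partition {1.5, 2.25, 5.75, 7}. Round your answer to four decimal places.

14.4120

Subinterval widths: 0.75, 3.5, 1.25.
Left endpoints: 1.5, 2.25, 5.75.
f(1.5) ≈ 2.3452, f(2.25) ≈ 2.5000, f(5.75) ≈ 3.1225.
Sum = Σ Δu_i · f(u_i).
Sum ≈ 14.4120.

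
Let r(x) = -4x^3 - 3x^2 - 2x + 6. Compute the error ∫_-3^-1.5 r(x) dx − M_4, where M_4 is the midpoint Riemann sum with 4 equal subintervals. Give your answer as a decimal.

0.421875

Exact integral: ∫_-3^-1.5 r(x) dx = 68.0625.
M_4 = 67.640625.
Error = 68.0625 − 67.640625 = 0.421875.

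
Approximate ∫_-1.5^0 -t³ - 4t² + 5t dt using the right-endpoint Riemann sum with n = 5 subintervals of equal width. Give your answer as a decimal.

-6.93

Δt = (0 − (-1.5))/5 = 0.3.
Right endpoints: -1.2, -0.9, -0.6, -0.3, 0.
f(-1.2) = -10.032, f(-0.9) = -7.011, f(-0.6) = -4.224, f(-0.3) = -1.833, f(0) = 0.
Sum = Δt · [f(-1.2) + f(-0.9) + f(-0.6) + f(-0.3) + f(0)].
Sum = -6.93.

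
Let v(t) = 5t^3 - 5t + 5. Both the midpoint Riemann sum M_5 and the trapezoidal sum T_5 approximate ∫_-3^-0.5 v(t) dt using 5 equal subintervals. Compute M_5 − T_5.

M_5 = -65.4296875.
T_5 = -69.53125.
M_5 − T_5 = 4.1015625.

4.1015625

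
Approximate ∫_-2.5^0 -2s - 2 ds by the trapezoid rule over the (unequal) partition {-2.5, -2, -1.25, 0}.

Subinterval widths: 0.5, 0.75, 1.25.
f(-2.5) = 3, f(-2) = 2, f(-1.25) = 0.5, f(0) = -2.
On each subinterval the trapezoid contributes (Δs_i/2)·[f(s_{i-1}) + f(s_i)].
Sum = 1.25.

1.25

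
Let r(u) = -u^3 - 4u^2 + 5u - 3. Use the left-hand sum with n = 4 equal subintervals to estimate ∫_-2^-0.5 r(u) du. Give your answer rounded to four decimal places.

Δu = (-0.5 − (-2))/4 = 0.375.
Left endpoints: -2, -1.625, -1.25, -0.875.
r(-2) = -21, r(-1.625) = -8907/512, r(-1.25) = -13.546875, r(-0.875) = -5001/512.
Sum = Δu · [r(-2) + r(-1.625) + r(-1.25) + r(-0.875)].
Sum ≈ -23.1416.

-23.1416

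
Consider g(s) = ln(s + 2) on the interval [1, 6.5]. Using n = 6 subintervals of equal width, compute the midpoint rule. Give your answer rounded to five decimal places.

9.40222

Δs = (6.5 − 1)/6 = 11/12.
Midpoints: 35/24, 2.375, 79/24, 101/24, 5.125, 145/24.
g(35/24) ≈ 1.24079, g(2.375) ≈ 1.47591, g(79/24) ≈ 1.66613, g(101/24) ≈ 1.82589, g(5.125) ≈ 1.96361, g(145/24) ≈ 2.08464.
Sum = Δs · [g(35/24) + g(2.375) + g(79/24) + ...].
Sum ≈ 9.40222.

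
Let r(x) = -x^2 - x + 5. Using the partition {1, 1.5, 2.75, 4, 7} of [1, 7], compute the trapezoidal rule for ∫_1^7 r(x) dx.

-113.171875

Subinterval widths: 0.5, 1.25, 1.25, 3.
r(1) = 3, r(1.5) = 1.25, r(2.75) = -5.3125, r(4) = -15, r(7) = -51.
On each subinterval the trapezoid contributes (Δx_i/2)·[r(x_{i-1}) + r(x_i)].
Sum = -113.171875.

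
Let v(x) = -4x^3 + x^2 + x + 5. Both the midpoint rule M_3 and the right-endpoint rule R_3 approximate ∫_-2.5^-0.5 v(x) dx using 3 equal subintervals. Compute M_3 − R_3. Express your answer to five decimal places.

17.77778

M_3 ≈ 49.7592593.
R_3 ≈ 31.9814815.
M_3 − R_3 ≈ 17.77778.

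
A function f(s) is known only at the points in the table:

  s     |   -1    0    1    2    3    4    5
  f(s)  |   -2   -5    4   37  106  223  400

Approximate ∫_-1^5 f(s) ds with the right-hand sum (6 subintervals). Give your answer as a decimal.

Δs = 1.
Sum = 1·[(-5) + 4 + 37 + 106 + 223 + 400] = 765.

765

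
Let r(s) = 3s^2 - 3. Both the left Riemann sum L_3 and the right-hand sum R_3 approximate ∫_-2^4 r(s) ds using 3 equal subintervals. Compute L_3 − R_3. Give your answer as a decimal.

-72

L_3 = 30.
R_3 = 102.
L_3 − R_3 = -72.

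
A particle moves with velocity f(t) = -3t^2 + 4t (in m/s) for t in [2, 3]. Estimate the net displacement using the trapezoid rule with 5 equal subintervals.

Δt = (3 − 2)/5 = 0.2.
f(2) = -4, f(2.2) = -5.72, f(2.4) = -7.68, f(2.6) = -9.88, f(2.8) = -12.32, f(3) = -15.
T_5 = (Δt/2)·[f(t_0) + 2f(t_1) + ... + 2f(t_{4}) + f(t_5)].
Sum = -9.02.

-9.02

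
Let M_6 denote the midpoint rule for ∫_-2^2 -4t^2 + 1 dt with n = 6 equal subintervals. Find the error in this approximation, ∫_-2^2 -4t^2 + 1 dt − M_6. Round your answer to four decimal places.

-0.5926

Exact integral: ∫_-2^2 f(t) dt ≈ -17.333333.
M_6 ≈ -16.740741.
Error ≈ -17.333333 − (-16.740741) ≈ -0.5926.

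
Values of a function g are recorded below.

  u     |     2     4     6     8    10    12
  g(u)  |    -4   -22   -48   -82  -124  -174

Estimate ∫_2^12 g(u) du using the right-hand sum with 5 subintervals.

-900

Δu = 2.
Sum = 2·[(-22) + (-48) + (-82) + (-124) + (-174)] = -900.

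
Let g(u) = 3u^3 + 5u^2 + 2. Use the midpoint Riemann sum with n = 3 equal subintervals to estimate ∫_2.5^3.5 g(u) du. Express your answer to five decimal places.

130.37037

Δu = (3.5 − 2.5)/3 = 1/3.
Midpoints: 8/3, 3, 10/3.
g(8/3) = 850/9, g(3) = 128, g(10/3) = 506/3.
Sum = Δu · [g(8/3) + g(3) + g(10/3)].
Sum ≈ 130.37037.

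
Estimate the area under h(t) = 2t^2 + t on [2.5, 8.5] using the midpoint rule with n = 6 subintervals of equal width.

Δt = (8.5 − 2.5)/6 = 1.
Midpoints: 3, 4, 5, 6, 7, 8.
h(3) = 21, h(4) = 36, h(5) = 55, h(6) = 78, h(7) = 105, h(8) = 136.
Sum = Δt · [h(3) + h(4) + h(5) + ...].
Sum = 431.

431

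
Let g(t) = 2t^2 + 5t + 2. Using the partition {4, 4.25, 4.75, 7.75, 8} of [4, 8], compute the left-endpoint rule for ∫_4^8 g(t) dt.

Subinterval widths: 0.25, 0.5, 3, 0.25.
Left endpoints: 4, 4.25, 4.75, 7.75.
g(4) = 54, g(4.25) = 59.375, g(4.75) = 70.875, g(7.75) = 160.875.
Sum = Σ Δt_i · g(t_i).
Sum = 296.03125.

296.03125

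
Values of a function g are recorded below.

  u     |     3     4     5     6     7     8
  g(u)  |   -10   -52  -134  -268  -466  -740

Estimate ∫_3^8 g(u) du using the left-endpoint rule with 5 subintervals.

Δu = 1.
Sum = 1·[(-10) + (-52) + (-134) + (-268) + (-466)] = -930.

-930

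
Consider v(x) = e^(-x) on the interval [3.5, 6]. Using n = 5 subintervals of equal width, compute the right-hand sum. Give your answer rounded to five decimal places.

Δx = (6 − 3.5)/5 = 0.5.
Right endpoints: 4, 4.5, 5, 5.5, 6.
v(4) ≈ 0.01832, v(4.5) ≈ 0.01111, v(5) ≈ 0.00674, v(5.5) ≈ 0.00409, v(6) ≈ 0.00248.
Sum = Δx · [v(4) + v(4.5) + v(5) + v(5.5) + v(6)].
Sum ≈ 0.02136.

0.02136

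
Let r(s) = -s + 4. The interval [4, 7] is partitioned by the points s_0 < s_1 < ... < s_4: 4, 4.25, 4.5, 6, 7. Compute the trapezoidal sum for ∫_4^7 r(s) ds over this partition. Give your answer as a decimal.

-4.5

Subinterval widths: 0.25, 0.25, 1.5, 1.
r(4) = 0, r(4.25) = -0.25, r(4.5) = -0.5, r(6) = -2, r(7) = -3.
On each subinterval the trapezoid contributes (Δs_i/2)·[r(s_{i-1}) + r(s_i)].
Sum = -4.5.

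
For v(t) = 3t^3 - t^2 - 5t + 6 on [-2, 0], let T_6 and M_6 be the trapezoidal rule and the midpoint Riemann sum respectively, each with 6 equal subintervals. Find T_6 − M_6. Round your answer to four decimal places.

T_6 ≈ 6.962963.
M_6 ≈ 7.518519.
T_6 − M_6 ≈ -0.5556.

-0.5556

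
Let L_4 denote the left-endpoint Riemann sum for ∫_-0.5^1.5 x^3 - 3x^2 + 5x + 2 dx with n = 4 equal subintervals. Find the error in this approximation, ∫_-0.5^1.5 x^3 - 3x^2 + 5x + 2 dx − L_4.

Exact integral: ∫_-0.5^1.5 f(x) dx = 6.75.
L_4 = 4.75.
Error = 6.75 − 4.75 = 2.

2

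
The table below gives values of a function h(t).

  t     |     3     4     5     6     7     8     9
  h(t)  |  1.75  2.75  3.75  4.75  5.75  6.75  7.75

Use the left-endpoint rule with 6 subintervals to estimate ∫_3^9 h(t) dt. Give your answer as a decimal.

Δt = 1.
Sum = 1·[1.75 + 2.75 + 3.75 + 4.75 + 5.75 + 6.75] = 25.5.

25.5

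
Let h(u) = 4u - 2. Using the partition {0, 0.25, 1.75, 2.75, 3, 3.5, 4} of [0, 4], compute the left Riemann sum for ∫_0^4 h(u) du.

16.25

Subinterval widths: 0.25, 1.5, 1, 0.25, 0.5, 0.5.
Left endpoints: 0, 0.25, 1.75, 2.75, 3, 3.5.
h(0) = -2, h(0.25) = -1, h(1.75) = 5, h(2.75) = 9, h(3) = 10, h(3.5) = 12.
Sum = Σ Δu_i · h(u_i).
Sum = 16.25.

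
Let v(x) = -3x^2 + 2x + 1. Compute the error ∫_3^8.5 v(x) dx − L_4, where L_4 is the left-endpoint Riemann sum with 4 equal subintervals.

Exact integral: ∫_3^8.5 v(x) dx = -518.375.
L_4 = -400.68359375.
Error = -518.375 − (-400.68359375) = -117.69140625.

-117.69140625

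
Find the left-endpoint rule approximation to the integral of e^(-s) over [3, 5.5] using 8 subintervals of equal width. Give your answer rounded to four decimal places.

Δs = (5.5 − 3)/8 = 0.3125.
Left endpoints: 3, 3.3125, 3.625, 3.9375, 4.25, 4.5625, 4.875, 5.1875.
f(3) ≈ 0.0498, f(3.3125) ≈ 0.0364, f(3.625) ≈ 0.0266, f(3.9375) ≈ 0.0195, f(4.25) ≈ 0.0143, f(4.5625) ≈ 0.0104, f(4.875) ≈ 0.0076, f(5.1875) ≈ 0.0056.
Sum = Δs · [f(3) + f(3.3125) + f(3.625) + ...].
Sum ≈ 0.0532.

0.0532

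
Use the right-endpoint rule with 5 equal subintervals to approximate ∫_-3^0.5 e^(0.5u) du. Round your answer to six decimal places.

2.514720

Δu = (0.5 − (-3))/5 = 0.7.
Right endpoints: -2.3, -1.6, -0.9, -0.2, 0.5.
f(-2.3) ≈ 0.316637, f(-1.6) ≈ 0.449329, f(-0.9) ≈ 0.637628, f(-0.2) ≈ 0.904837, f(0.5) ≈ 1.284025.
Sum = Δu · [f(-2.3) + f(-1.6) + f(-0.9) + f(-0.2) + f(0.5)].
Sum ≈ 2.514720.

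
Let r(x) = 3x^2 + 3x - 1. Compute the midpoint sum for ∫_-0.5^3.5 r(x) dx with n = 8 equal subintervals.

Δx = (3.5 − (-0.5))/8 = 0.5.
Midpoints: -0.25, 0.25, 0.75, 1.25, 1.75, 2.25, 2.75, 3.25.
r(-0.25) = -1.5625, r(0.25) = -0.0625, r(0.75) = 2.9375, r(1.25) = 7.4375, r(1.75) = 13.4375, r(2.25) = 20.9375, r(2.75) = 29.9375, r(3.25) = 40.4375.
Sum = Δx · [r(-0.25) + r(0.25) + r(0.75) + ...].
Sum = 56.75.

56.75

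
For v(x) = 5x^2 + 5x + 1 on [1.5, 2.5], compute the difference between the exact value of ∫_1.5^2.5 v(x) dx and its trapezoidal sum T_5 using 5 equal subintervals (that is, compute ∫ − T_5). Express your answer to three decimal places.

-0.033

Exact integral: ∫_1.5^2.5 v(x) dx ≈ 31.41667.
T_5 = 31.45.
Error ≈ 31.41667 − 31.45 ≈ -0.033.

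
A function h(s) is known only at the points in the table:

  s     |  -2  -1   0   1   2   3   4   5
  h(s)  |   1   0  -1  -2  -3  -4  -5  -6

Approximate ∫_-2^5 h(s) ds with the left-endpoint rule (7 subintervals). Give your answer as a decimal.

Δs = 1.
Sum = 1·[1 + 0 + (-1) + (-2) + (-3) + (-4) + (-5)] = -14.

-14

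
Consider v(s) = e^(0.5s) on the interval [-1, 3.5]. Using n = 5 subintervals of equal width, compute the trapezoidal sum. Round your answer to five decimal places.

10.46931

Δs = (3.5 − (-1))/5 = 0.9.
v(-1) ≈ 0.60653, v(-0.1) ≈ 0.95123, v(0.8) ≈ 1.49182, v(1.7) ≈ 2.33965, v(2.6) ≈ 3.66930, v(3.5) ≈ 5.75460.
T_5 = (Δs/2)·[v(s_0) + 2v(s_1) + ... + 2v(s_{4}) + v(s_5)].
Sum ≈ 10.46931.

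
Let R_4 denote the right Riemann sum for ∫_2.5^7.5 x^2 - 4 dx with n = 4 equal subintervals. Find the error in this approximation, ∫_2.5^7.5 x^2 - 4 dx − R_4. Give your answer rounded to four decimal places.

Exact integral: ∫_2.5^7.5 f(x) dx ≈ 115.416667.
R_4 = 147.96875.
Error ≈ 115.416667 − 147.96875 ≈ -32.5521.

-32.5521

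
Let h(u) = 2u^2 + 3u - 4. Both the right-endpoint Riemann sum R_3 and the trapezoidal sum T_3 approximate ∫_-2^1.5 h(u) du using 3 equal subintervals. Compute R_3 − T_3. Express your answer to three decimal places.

4.083

R_3 ≈ -3.37037.
T_3 ≈ -7.45370.
R_3 − T_3 ≈ 4.083.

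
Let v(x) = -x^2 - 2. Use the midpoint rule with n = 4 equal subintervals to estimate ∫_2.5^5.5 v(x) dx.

-56.109375

Δx = (5.5 − 2.5)/4 = 0.75.
Midpoints: 2.875, 3.625, 4.375, 5.125.
v(2.875) = -10.265625, v(3.625) = -15.140625, v(4.375) = -21.140625, v(5.125) = -28.265625.
Sum = Δx · [v(2.875) + v(3.625) + v(4.375) + v(5.125)].
Sum = -56.109375.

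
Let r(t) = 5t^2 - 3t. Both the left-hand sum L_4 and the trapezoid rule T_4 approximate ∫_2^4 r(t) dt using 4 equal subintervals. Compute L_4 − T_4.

L_4 = 62.25.
T_4 = 75.75.
L_4 − T_4 = -13.5.

-13.5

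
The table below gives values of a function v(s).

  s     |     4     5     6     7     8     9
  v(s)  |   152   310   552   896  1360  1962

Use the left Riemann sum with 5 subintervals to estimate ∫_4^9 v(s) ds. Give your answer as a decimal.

3270

Δs = 1.
Sum = 1·[152 + 310 + 552 + 896 + 1360] = 3270.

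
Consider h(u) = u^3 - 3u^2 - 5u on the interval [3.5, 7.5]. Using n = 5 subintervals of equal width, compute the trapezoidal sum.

Δu = (7.5 − 3.5)/5 = 0.8.
h(3.5) = -11.375, h(4.3) = 2.537, h(5.1) = 29.121, h(5.9) = 71.449, h(6.7) = 132.593, h(7.5) = 215.625.
T_5 = (Δu/2)·[h(u_0) + 2h(u_1) + ... + 2h(u_{4}) + h(u_5)].
Sum = 270.26.

270.26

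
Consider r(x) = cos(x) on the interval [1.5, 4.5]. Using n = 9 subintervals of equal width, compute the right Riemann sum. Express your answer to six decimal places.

Δx = (4.5 − 1.5)/9 = 1/3.
Right endpoints: 11/6, 13/6, 2.5, 17/6, 19/6, 3.5, 23/6, 25/6, 4.5.
r(11/6) ≈ -0.259531, r(13/6) ≈ -0.561229, r(2.5) ≈ -0.801144, r(17/6) ≈ -0.952863, r(19/6) ≈ -0.999686, r(3.5) ≈ -0.936457, r(23/6) ≈ -0.770137, r(25/6) ≈ -0.519036, r(4.5) ≈ -0.210796.
Sum = Δx · [r(11/6) + r(13/6) + r(2.5) + ...].
Sum ≈ -2.003626.

-2.003626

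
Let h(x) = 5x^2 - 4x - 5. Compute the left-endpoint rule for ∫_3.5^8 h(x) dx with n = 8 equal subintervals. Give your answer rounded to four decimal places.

Δx = (8 − 3.5)/8 = 0.5625.
Left endpoints: 3.5, 4.0625, 4.625, 5.1875, 5.75, 6.3125, 6.875, 7.4375.
h(3.5) = 42.25, h(4.0625) = 61.26953125, h(4.625) = 83.453125, h(5.1875) = 108.80078125, h(5.75) = 137.3125, h(6.3125) = 168.98828125, h(6.875) = 203.828125, h(7.4375) = 241.83203125.
Sum = Δx · [h(3.5) + h(4.0625) + h(4.625) + ...].
Sum ≈ 589.3506.

589.3506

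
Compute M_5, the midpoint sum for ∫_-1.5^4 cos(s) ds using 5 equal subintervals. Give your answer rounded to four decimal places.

Δs = (4 − (-1.5))/5 = 1.1.
Midpoints: -0.95, 0.15, 1.25, 2.35, 3.45.
f(-0.95) ≈ 0.5817, f(0.15) ≈ 0.9888, f(1.25) ≈ 0.3153, f(2.35) ≈ -0.7027, f(3.45) ≈ -0.9528.
Sum = Δs · [f(-0.95) + f(0.15) + f(1.25) + f(2.35) + f(3.45)].
Sum ≈ 0.2533.

0.2533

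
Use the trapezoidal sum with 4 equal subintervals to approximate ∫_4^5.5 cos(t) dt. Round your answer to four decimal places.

Δt = (5.5 − 4)/4 = 0.375.
f(4) ≈ -0.6536, f(4.375) ≈ -0.3310, f(4.75) ≈ 0.0376, f(5.125) ≈ 0.4010, f(5.5) ≈ 0.7087.
T_4 = (Δt/2)·[f(t_0) + 2f(t_1) + 2f(t_2) + 2f(t_3) + f(t_4)].
Sum ≈ 0.0507.

0.0507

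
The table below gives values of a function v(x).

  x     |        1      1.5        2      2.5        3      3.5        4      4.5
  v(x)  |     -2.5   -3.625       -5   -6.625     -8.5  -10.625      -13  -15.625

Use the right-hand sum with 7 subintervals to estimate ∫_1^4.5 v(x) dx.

-31.5

Δx = 0.5.
Sum = 0.5·[(-3.625) + (-5) + (-6.625) + (-8.5) + (-10.625) + (-13) + (-15.625)] = -31.5.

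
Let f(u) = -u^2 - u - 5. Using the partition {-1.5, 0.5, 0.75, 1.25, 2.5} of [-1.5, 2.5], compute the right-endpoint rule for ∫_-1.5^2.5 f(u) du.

Subinterval widths: 2, 0.25, 0.5, 1.25.
Right endpoints: 0.5, 0.75, 1.25, 2.5.
f(0.5) = -5.75, f(0.75) = -6.3125, f(1.25) = -7.8125, f(2.5) = -13.75.
Sum = Σ Δu_i · f(u_i).
Sum = -34.171875.

-34.171875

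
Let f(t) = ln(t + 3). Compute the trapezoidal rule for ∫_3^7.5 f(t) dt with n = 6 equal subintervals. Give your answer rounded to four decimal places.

9.4355

Δt = (7.5 − 3)/6 = 0.75.
f(3) ≈ 1.7918, f(3.75) ≈ 1.9095, f(4.5) ≈ 2.0149, f(5.25) ≈ 2.1102, f(6) ≈ 2.1972, f(6.75) ≈ 2.2773, f(7.5) ≈ 2.3514.
T_6 = (Δt/2)·[f(t_0) + 2f(t_1) + ... + 2f(t_{5}) + f(t_6)].
Sum ≈ 9.4355.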